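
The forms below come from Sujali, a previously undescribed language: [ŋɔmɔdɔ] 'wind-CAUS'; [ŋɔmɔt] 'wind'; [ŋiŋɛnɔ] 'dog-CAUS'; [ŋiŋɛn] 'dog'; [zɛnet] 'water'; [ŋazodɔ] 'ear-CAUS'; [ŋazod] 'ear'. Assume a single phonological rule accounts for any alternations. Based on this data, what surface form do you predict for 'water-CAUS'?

'wind' shows [d] ~ [t] at the end of the stem ([ŋɔmɔdɔ] vs [ŋɔmɔt]).
But 'ear' keeps [d] in both environments ([ŋazodɔ], [ŋazod]), so there is no rule changing /d/ to [t] in isolation.
The alternation reflects intervocalic voicing: voiceless stops become voiced between vowels. /t/ is underlying.
The one attested form of 'water', [zɛnet], shows underlying /zɛnet/. Applying the same rule between vowels gives [zɛnedɔ].

[zɛnedɔ]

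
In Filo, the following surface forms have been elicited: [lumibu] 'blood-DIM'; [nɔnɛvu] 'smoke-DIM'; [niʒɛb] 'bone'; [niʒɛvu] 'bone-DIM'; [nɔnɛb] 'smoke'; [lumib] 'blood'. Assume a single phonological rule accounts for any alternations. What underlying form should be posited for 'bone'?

The stem for 'bone' ends in [b] in [niʒɛb] but [v] in [niʒɛvu].
If /b/ were underlying and a rule turned it into [v] before the DIM suffix, 'blood' would also alternate; but it has [b] in both [lumib] and [lumibu].
So /v/ is underlying, and a rule of word-final hardening — voiced fricatives become stops word-finally — gives [b].

/niʒɛv/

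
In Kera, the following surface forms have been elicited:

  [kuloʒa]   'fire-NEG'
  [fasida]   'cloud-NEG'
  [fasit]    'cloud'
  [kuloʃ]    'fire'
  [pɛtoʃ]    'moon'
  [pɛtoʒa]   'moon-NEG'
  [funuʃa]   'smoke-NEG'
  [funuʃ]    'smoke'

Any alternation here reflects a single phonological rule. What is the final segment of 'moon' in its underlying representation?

The stem for 'moon' ends in [ʒ] in [pɛtoʒa] but [ʃ] in [pɛtoʃ].
Compare 'smoke', with invariant [ʃ] in [funuʃa] and [funuʃ]: an analysis with underlying /ʃ/ and a rule producing [ʒ] before the NEG suffix would wrongly predict alternation here too.
The underlying segment must be /ʒ/; voiced obstruents become voiceless word-finally, yielding [ʃ] there.

/ʒ/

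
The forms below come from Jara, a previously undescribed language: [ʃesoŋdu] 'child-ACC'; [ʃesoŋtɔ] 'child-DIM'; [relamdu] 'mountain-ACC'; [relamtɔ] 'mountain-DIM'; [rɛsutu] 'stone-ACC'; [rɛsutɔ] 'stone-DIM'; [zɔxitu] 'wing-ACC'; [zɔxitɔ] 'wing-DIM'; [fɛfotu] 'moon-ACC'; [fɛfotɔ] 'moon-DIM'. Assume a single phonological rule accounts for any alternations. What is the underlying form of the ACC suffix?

/-du/

The ACC suffix surfaces as [-du] and [-tu], depending on the final segment of the stem.
By contrast the DIM suffix keeps its initial [t] throughout — that segment must be underlying.
The ACC suffix is therefore /-du/ underlyingly, with post-vocalic devoicing: voiced stops become voiceless after a vowel.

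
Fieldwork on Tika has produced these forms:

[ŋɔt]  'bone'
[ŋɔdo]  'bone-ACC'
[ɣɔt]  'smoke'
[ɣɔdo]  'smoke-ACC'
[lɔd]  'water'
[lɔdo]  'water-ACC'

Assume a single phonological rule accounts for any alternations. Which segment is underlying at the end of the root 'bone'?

The root 'bone' surfaces as [ŋɔt] and [ŋɔdo], with a stem-final [t] ~ [d] alternation.
Compare 'water', with invariant [d] in [lɔd] and [lɔdo]: an analysis with underlying /d/ and a rule producing [t] in isolation would wrongly predict alternation here too.
The underlying segment must be /t/; voiceless stops become voiced between vowels, yielding [d] there.

/t/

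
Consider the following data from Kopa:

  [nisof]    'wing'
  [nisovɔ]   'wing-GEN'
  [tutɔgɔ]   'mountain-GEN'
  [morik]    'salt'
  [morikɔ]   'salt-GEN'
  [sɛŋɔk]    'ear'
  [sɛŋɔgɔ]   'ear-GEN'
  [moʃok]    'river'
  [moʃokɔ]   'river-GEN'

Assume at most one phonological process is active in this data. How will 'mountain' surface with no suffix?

[tutɔk]

In [sɛŋɔk] and [sɛŋɔgɔ] the final segment of 'ear' alternates: [k] ~ [g].
If /k/ were underlying and a rule turned it into [g] before the GEN suffix, 'salt' would also alternate; but it has [k] in both [morik] and [morikɔ].
The alternation reflects word-final obstruent devoicing: voiced obstruents become voiceless word-finally. /g/ is underlying.
From [tutɔgɔ] the stem 'mountain' is /tutɔg/; word-finally this yields [tutɔk].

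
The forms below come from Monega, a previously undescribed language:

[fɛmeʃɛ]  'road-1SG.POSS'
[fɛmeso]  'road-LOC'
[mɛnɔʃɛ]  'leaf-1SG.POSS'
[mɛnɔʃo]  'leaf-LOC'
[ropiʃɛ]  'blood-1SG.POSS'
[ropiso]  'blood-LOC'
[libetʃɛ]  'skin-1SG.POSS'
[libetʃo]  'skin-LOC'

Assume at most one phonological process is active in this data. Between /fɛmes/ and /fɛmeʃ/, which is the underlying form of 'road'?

The stem for 'road' ends in [ʃ] in [fɛmeʃɛ] but [s] in [fɛmeso].
Compare 'leaf', with invariant [ʃ] in [mɛnɔʃɛ] and [mɛnɔʃo]: an analysis with underlying /ʃ/ and a rule producing [s] before the LOC suffix would wrongly predict alternation here too.
The underlying segment must be /s/; /s/ becomes palato-alveolar [ʃ] before a front vowel, yielding [ʃ] there.

/fɛmes/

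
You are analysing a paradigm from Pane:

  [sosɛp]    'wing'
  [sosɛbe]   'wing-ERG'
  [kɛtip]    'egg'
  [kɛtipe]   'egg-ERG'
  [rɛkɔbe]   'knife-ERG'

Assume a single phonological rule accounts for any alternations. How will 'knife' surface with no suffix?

In [sosɛp] and [sosɛbe] the final segment of 'wing' alternates: [p] ~ [b].
The stem 'egg' ([kɛtip], [kɛtipe]) shows [p] unchanged in both environments, so [p] cannot be basic with [b] derived before the ERG suffix.
The alternation reflects word-final obstruent devoicing: voiced obstruents become voiceless word-finally. /b/ is underlying.
From [rɛkɔbe] the stem 'knife' is /rɛkɔb/; word-finally this yields [rɛkɔp].

[rɛkɔp]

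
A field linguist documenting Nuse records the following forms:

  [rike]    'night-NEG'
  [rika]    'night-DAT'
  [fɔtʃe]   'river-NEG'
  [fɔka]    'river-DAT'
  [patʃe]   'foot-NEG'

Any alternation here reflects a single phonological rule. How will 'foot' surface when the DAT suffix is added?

[paka]

'river' shows [tʃ] ~ [k] at the end of the stem ([fɔtʃe] vs [fɔka]).
The stem 'night' ([rike], [rika]) shows [k] unchanged in both environments, so [k] cannot be basic with [tʃ] derived before the NEG suffix.
The underlying segment must be /tʃ/; palato-alveolar /tʃ/ becomes [k] when no front vowel follows, yielding [k] there.
From [patʃe] the stem 'foot' is /patʃ/; when no front vowel follows this yields [paka].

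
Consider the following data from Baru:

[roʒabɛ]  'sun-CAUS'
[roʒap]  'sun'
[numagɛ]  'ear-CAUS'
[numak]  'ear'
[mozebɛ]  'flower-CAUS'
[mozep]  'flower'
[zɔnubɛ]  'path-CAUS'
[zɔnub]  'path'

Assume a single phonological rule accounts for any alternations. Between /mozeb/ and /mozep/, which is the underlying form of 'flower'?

/mozep/

'flower' shows [b] ~ [p] at the end of the stem ([mozebɛ] vs [mozep]).
The stem 'path' ([zɔnubɛ], [zɔnub]) shows [b] unchanged in both environments, so [b] cannot be basic with [p] derived in isolation.
The alternation reflects intervocalic voicing: voiceless stops become voiced between vowels. /p/ is underlying.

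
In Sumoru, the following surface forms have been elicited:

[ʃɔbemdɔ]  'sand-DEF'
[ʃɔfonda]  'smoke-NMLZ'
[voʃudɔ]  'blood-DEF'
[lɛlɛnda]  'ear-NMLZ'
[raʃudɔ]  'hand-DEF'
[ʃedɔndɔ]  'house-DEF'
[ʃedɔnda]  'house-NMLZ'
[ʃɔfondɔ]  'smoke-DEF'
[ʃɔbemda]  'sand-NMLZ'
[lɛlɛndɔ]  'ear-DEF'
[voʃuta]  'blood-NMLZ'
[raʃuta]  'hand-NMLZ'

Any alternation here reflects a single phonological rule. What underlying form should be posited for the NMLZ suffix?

The NMLZ suffix surfaces as [-da] and [-ta], depending on the final segment of the stem.
By contrast the DEF suffix keeps its initial [d] throughout — that segment must be underlying.
So the underlying form is /-ta/, and voiceless stops become voiced after a nasal.

/-ta/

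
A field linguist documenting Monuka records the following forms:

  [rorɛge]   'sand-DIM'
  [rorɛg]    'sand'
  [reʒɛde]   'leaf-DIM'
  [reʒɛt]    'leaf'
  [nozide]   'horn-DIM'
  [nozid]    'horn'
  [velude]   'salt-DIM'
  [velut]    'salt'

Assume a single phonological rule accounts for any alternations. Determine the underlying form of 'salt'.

/velut/

'salt' shows [d] ~ [t] at the end of the stem ([velude] vs [velut]).
If /d/ were underlying and a rule turned it into [t] in isolation, 'horn' would also alternate; but it has [d] in both [nozide] and [nozid].
So /t/ is underlying, and a rule of intervocalic voicing — voiceless stops become voiced between vowels — gives [d].
Hence 'salt' is /velut/ underlyingly.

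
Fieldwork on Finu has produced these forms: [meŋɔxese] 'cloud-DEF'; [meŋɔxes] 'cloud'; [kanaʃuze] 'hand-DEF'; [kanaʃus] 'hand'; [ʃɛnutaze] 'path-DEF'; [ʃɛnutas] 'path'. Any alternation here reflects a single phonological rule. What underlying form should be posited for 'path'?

/ʃɛnutaz/

In [ʃɛnutaze] and [ʃɛnutas] the final segment of 'path' alternates: [z] ~ [s].
If /s/ were underlying and a rule turned it into [z] before the DEF suffix, 'cloud' would also alternate; but it has [s] in both [meŋɔxese] and [meŋɔxes].
Therefore /z/ is basic and [s] is derived by word-final obstruent devoicing (voiced obstruents become voiceless word-finally).
So 'path' = /ʃɛnutaz/.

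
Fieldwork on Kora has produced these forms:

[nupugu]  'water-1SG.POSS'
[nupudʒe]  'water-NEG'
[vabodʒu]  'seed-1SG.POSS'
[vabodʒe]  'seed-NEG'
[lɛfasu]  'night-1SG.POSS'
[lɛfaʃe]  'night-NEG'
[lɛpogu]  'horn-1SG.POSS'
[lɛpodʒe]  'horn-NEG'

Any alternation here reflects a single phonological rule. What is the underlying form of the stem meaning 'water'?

In [nupugu] and [nupudʒe] the final segment of 'water' alternates: [g] ~ [dʒ].
If /dʒ/ were underlying and a rule turned it into [g] before the 1SG.POSS suffix, 'seed' would also alternate; but it has [dʒ] in both [vabodʒu] and [vabodʒe].
The alternation reflects palatalization before a front vowel: /g/ and /s/ become palato-alveolar [dʒ] and [ʃ] before a front vowel. /g/ is underlying.

/nupug/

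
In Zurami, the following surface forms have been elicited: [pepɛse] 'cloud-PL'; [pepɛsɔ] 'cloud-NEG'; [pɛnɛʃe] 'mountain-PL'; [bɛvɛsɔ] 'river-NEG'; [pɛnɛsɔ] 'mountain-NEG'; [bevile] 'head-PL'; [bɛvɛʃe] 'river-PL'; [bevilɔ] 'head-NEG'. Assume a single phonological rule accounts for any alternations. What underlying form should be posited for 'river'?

/bɛvɛʃ/

The root 'river' surfaces as [bɛvɛʃe] and [bɛvɛsɔ], with a stem-final [ʃ] ~ [s] alternation.
If /s/ were underlying and a rule turned it into [ʃ] before the PL suffix, 'cloud' would also alternate; but it has [s] in both [pepɛse] and [pepɛsɔ].
The underlying segment must be /ʃ/; palato-alveolar /ʃ/ becomes [s] when no front vowel follows, yielding [s] there.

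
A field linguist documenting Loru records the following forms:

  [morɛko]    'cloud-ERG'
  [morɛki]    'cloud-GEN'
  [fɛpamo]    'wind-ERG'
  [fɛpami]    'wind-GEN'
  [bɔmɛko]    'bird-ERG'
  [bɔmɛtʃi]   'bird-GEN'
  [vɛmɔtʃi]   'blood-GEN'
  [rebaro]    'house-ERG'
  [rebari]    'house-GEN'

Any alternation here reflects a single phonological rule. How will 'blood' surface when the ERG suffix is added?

[vɛmɔko]

'bird' shows [k] ~ [tʃ] at the end of the stem ([bɔmɛko] vs [bɔmɛtʃi]).
But 'cloud' keeps [k] in both environments ([morɛko], [morɛki]), so there is no rule changing /k/ to [tʃ] before the GEN suffix.
So /tʃ/ is underlying, and a rule of depalatalization — palato-alveolar /tʃ/ becomes [k] when no front vowel follows — gives [k].
From [vɛmɔtʃi] the stem 'blood' is /vɛmɔtʃ/; when no front vowel follows this yields [vɛmɔko].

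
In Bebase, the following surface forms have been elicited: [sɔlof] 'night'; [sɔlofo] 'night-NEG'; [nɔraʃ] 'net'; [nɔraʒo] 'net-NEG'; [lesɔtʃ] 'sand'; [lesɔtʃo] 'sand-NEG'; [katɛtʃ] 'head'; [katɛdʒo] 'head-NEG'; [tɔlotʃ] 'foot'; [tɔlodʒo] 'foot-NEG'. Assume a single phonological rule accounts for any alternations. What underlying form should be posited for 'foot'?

In [tɔlotʃ] and [tɔlodʒo] the final segment of 'foot' alternates: [tʃ] ~ [dʒ].
Compare 'sand', with invariant [tʃ] in [lesɔtʃ] and [lesɔtʃo]: an analysis with underlying /tʃ/ and a rule producing [dʒ] before the NEG suffix would wrongly predict alternation here too.
So /dʒ/ is underlying, and a rule of word-final obstruent devoicing — voiced obstruents become voiceless word-finally — gives [tʃ].
Hence 'foot' is /tɔlodʒ/ underlyingly.

/tɔlodʒ/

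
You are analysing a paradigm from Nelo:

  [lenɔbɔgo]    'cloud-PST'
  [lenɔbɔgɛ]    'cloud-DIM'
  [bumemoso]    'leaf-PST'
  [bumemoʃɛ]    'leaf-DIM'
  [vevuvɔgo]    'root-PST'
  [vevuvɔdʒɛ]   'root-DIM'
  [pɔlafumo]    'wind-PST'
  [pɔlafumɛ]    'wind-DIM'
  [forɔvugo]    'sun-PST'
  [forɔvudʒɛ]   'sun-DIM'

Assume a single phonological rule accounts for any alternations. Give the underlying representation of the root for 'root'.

/vevuvɔdʒ/

'root' shows [g] ~ [dʒ] at the end of the stem ([vevuvɔgo] vs [vevuvɔdʒɛ]).
The stem 'cloud' ([lenɔbɔgo], [lenɔbɔgɛ]) shows [g] unchanged in both environments, so [g] cannot be basic with [dʒ] derived before the DIM suffix.
The alternation reflects depalatalization: palato-alveolar /dʒ/ and /ʃ/ become [g] and [s] when no front vowel follows. /dʒ/ is underlying.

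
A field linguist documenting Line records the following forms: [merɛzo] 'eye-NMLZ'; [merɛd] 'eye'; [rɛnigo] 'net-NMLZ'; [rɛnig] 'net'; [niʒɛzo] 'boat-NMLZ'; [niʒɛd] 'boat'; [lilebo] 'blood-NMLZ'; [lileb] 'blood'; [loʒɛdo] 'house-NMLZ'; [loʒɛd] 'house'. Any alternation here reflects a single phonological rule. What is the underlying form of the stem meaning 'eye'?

The stem for 'eye' ends in [z] in [merɛzo] but [d] in [merɛd].
But 'house' keeps [d] in both environments ([loʒɛdo], [loʒɛd]), so there is no rule changing /d/ to [z] before the NMLZ suffix.
The alternation reflects word-final hardening: voiced fricatives become stops word-finally. /z/ is underlying.

/merɛz/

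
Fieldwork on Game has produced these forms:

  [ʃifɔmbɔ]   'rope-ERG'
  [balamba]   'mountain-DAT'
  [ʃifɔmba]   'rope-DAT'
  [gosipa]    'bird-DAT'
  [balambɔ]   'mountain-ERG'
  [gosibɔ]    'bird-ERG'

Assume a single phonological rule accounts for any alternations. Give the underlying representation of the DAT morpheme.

The DAT morpheme has two allomorphs, [-ba] and [-pa].
The ERG suffix, which begins with [b], is invariant after every stem; so [b] is not altered by any rule here.
The DAT suffix is therefore /-pa/ underlyingly, with post-nasal voicing: voiceless stops become voiced after a nasal.

/-pa/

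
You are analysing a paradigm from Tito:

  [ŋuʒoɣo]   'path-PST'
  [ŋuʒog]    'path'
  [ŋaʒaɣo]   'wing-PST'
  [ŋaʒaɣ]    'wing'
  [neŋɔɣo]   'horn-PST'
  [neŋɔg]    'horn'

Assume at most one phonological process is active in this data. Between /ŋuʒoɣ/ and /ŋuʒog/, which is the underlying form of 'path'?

'path' shows [ɣ] ~ [g] at the end of the stem ([ŋuʒoɣo] vs [ŋuʒog]).
Compare 'wing', with invariant [ɣ] in [ŋaʒaɣo] and [ŋaʒaɣ]: an analysis with underlying /ɣ/ and a rule producing [g] in isolation would wrongly predict alternation here too.
Therefore /g/ is basic and [ɣ] is derived by intervocalic spirantization (voiced stops become fricatives between vowels).

/ŋuʒog/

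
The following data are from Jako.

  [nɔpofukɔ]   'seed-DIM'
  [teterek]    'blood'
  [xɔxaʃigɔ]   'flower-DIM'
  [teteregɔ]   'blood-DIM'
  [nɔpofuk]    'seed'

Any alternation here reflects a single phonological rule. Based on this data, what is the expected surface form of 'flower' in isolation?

The root 'blood' surfaces as [teterek] and [teteregɔ], with a stem-final [k] ~ [g] alternation.
Compare 'seed', with invariant [k] in [nɔpofuk] and [nɔpofukɔ]: an analysis with underlying /k/ and a rule producing [g] before the DIM suffix would wrongly predict alternation here too.
Therefore /g/ is basic and [k] is derived by word-final obstruent devoicing (voiced obstruents become voiceless word-finally).
The one attested form of 'flower', [xɔxaʃigɔ], shows underlying /xɔxaʃig/. Applying the same rule word-finally gives [xɔxaʃik].

[xɔxaʃik]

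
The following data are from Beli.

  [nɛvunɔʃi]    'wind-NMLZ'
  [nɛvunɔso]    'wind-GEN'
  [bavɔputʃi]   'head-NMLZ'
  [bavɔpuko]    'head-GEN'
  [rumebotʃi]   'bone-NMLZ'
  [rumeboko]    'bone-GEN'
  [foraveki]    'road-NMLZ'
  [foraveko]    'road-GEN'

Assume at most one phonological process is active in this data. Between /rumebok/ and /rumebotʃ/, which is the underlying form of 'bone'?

The root 'bone' surfaces as [rumebotʃi] and [rumeboko], with a stem-final [tʃ] ~ [k] alternation.
Compare 'road', with invariant [k] in [foraveki] and [foraveko]: an analysis with underlying /k/ and a rule producing [tʃ] before the NMLZ suffix would wrongly predict alternation here too.
The underlying segment must be /tʃ/; palato-alveolar /tʃ/ and /ʃ/ become [k] and [s] when no front vowel follows, yielding [k] there.

/rumebotʃ/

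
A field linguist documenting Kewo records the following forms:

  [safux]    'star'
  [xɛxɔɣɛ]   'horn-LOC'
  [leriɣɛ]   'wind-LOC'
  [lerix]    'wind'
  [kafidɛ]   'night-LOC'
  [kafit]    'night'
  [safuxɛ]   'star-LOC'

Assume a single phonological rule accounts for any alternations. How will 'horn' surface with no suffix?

[xɛxɔx]

In [leriɣɛ] and [lerix] the final segment of 'wind' alternates: [ɣ] ~ [x].
Compare 'star', with invariant [x] in [safuxɛ] and [safux]: an analysis with underlying /x/ and a rule producing [ɣ] before the LOC suffix would wrongly predict alternation here too.
The underlying segment must be /ɣ/; voiced obstruents become voiceless word-finally, yielding [x] there.
From [xɛxɔɣɛ] the stem 'horn' is /xɛxɔɣ/; word-finally this yields [xɛxɔx].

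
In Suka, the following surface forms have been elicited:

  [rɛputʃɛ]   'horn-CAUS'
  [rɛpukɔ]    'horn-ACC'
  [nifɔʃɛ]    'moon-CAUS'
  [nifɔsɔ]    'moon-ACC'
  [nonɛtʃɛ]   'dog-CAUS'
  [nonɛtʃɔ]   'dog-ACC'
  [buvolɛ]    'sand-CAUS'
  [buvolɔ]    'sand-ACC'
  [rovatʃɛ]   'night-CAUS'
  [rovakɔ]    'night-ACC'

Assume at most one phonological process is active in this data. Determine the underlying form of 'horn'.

The stem for 'horn' ends in [tʃ] in [rɛputʃɛ] but [k] in [rɛpukɔ].
The stem 'dog' ([nonɛtʃɛ], [nonɛtʃɔ]) shows [tʃ] unchanged in both environments, so [tʃ] cannot be basic with [k] derived before the ACC suffix.
Therefore /k/ is basic and [tʃ] is derived by palatalization before a front vowel (/k/ and /s/ become palato-alveolar [tʃ] and [ʃ] before a front vowel).

/rɛpuk/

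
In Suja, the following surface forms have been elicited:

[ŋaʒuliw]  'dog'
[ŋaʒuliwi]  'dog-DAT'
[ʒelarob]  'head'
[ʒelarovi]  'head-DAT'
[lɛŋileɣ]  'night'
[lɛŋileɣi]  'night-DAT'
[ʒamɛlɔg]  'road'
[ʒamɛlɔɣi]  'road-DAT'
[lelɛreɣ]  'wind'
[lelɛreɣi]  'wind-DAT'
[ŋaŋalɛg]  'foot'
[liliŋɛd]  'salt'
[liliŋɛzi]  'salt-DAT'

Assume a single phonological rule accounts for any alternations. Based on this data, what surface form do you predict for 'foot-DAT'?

The stem for 'road' ends in [g] in [ʒamɛlɔg] but [ɣ] in [ʒamɛlɔɣi].
If /ɣ/ were underlying and a rule turned it into [g] in isolation, 'wind' would also alternate; but it has [ɣ] in both [lelɛreɣ] and [lelɛreɣi].
So /g/ is underlying, and a rule of intervocalic spirantization — voiced stops become fricatives between vowels — gives [ɣ].
The one attested form of 'foot', [ŋaŋalɛg], shows underlying /ŋaŋalɛg/. Applying the same rule between vowels gives [ŋaŋalɛɣi].

[ŋaŋalɛɣi]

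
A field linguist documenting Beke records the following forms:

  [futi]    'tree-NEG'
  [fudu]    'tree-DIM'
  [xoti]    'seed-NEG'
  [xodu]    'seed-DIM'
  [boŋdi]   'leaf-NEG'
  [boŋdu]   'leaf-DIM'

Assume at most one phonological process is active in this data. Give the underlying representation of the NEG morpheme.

The NEG morpheme has two allomorphs, [-di] and [-ti].
By contrast the DIM suffix keeps its initial [d] throughout — that segment must be underlying.
The NEG suffix is therefore /-ti/ underlyingly, with post-nasal voicing: voiceless stops become voiced after a nasal.

/-ti/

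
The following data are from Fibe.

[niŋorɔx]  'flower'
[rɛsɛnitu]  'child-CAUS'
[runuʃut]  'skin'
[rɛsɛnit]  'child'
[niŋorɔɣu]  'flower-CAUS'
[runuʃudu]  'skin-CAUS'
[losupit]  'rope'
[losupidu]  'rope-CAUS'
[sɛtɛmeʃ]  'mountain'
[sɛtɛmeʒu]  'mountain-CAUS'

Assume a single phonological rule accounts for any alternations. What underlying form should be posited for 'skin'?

/runuʃud/

The root 'skin' surfaces as [runuʃudu] and [runuʃut], with a stem-final [d] ~ [t] alternation.
Compare 'child', with invariant [t] in [rɛsɛnitu] and [rɛsɛnit]: an analysis with underlying /t/ and a rule producing [d] before the CAUS suffix would wrongly predict alternation here too.
The underlying segment must be /d/; voiced obstruents become voiceless word-finally, yielding [t] there.
The underlying form of 'skin' is therefore /runuʃud/.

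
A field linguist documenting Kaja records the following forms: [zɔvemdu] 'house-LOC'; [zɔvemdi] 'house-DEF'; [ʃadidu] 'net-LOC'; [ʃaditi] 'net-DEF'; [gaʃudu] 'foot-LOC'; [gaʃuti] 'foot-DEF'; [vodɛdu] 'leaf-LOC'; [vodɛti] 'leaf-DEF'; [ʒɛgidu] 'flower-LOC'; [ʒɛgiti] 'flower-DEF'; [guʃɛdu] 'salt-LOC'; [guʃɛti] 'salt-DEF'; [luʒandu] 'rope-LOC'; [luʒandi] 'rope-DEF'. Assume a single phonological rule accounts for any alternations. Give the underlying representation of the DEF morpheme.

/-ti/

The DEF suffix surfaces as [-di] and [-ti], depending on the final segment of the stem.
By contrast the LOC suffix keeps its initial [d] throughout — that segment must be underlying.
So the underlying form is /-ti/, and voiceless stops become voiced after a nasal.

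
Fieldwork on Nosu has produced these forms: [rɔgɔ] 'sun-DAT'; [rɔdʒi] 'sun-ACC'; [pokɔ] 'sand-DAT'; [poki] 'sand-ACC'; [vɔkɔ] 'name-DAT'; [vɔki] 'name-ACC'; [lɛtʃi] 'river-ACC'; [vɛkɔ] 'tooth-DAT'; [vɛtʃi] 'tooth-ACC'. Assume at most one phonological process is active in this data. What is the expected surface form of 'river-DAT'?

In [vɛkɔ] and [vɛtʃi] the final segment of 'tooth' alternates: [k] ~ [tʃ].
The stem 'sand' ([pokɔ], [poki]) shows [k] unchanged in both environments, so [k] cannot be basic with [tʃ] derived before the ACC suffix.
The alternation reflects depalatalization: palato-alveolar /tʃ/ and /dʒ/ become [k] and [g] when no front vowel follows. /tʃ/ is underlying.
From [lɛtʃi] the stem 'river' is /lɛtʃ/; when no front vowel follows this yields [lɛkɔ].

[lɛkɔ]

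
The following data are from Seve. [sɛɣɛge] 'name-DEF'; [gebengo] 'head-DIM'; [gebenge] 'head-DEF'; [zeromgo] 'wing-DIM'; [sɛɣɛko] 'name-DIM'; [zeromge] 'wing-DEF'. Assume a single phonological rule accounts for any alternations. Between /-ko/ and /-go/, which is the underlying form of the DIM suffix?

/-ko/

The DIM suffix surfaces as [-go] and [-ko], depending on the final segment of the stem.
The DEF suffix, which begins with [g], is invariant after every stem; so [g] is not altered by any rule here.
So the underlying form is /-ko/, and voiceless stops become voiced after a nasal.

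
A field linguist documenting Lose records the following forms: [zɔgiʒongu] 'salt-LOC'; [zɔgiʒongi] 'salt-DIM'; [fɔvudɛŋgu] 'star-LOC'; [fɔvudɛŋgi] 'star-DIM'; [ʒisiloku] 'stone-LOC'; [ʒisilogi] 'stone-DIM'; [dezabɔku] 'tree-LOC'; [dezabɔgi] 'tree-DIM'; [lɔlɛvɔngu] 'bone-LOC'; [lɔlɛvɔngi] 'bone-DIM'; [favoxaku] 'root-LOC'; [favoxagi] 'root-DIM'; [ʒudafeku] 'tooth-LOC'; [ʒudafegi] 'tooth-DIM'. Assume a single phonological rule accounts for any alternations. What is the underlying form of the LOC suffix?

/-ku/

The LOC morpheme has two allomorphs, [-gu] and [-ku].
By contrast the DIM suffix keeps its initial [g] throughout — that segment must be underlying.
So the underlying form is /-ku/, and voiceless stops become voiced after a nasal.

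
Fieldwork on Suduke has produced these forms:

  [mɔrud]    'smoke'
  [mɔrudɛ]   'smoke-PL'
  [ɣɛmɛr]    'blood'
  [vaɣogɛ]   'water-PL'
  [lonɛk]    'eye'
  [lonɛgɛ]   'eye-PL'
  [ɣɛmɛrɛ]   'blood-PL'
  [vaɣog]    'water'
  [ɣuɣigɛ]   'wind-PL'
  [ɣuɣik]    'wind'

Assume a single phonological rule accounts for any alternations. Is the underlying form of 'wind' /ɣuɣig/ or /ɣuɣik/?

The stem for 'wind' ends in [g] in [ɣuɣigɛ] but [k] in [ɣuɣik].
If /g/ were underlying and a rule turned it into [k] in isolation, 'water' would also alternate; but it has [g] in both [vaɣogɛ] and [vaɣog].
The alternation reflects intervocalic voicing: voiceless stops become voiced between vowels. /k/ is underlying.

/ɣuɣik/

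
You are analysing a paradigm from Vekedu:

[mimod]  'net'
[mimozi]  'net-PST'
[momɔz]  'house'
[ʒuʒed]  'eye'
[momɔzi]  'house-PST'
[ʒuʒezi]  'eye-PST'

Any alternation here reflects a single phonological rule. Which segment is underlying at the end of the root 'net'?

The root 'net' surfaces as [mimozi] and [mimod], with a stem-final [z] ~ [d] alternation.
If /z/ were underlying and a rule turned it into [d] in isolation, 'house' would also alternate; but it has [z] in both [momɔzi] and [momɔz].
Therefore /d/ is basic and [z] is derived by intervocalic spirantization (voiced stops become fricatives between vowels).

/d/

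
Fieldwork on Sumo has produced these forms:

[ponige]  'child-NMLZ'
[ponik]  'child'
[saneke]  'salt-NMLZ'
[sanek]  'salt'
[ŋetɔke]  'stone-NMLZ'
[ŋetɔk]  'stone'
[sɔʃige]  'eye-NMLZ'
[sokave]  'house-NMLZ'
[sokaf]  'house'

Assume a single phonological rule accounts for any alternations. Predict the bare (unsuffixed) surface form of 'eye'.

'child' shows [g] ~ [k] at the end of the stem ([ponige] vs [ponik]).
Compare 'stone', with invariant [k] in [ŋetɔke] and [ŋetɔk]: an analysis with underlying /k/ and a rule producing [g] before the NMLZ suffix would wrongly predict alternation here too.
Therefore /g/ is basic and [k] is derived by word-final obstruent devoicing (voiced obstruents become voiceless word-finally).
From [sɔʃige] the stem 'eye' is /sɔʃig/; word-finally this yields [sɔʃik].

[sɔʃik]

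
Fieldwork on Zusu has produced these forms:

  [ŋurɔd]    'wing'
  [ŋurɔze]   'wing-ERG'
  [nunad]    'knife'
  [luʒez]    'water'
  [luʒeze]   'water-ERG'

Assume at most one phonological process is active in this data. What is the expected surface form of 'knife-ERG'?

[nunaze]

The stem for 'wing' ends in [d] in [ŋurɔd] but [z] in [ŋurɔze].
The stem 'water' ([luʒez], [luʒeze]) shows [z] unchanged in both environments, so [z] cannot be basic with [d] derived in isolation.
The underlying segment must be /d/; voiced stops become fricatives between vowels, yielding [z] there.
The one attested form of 'knife', [nunad], shows underlying /nunad/. Applying the same rule between vowels gives [nunaze].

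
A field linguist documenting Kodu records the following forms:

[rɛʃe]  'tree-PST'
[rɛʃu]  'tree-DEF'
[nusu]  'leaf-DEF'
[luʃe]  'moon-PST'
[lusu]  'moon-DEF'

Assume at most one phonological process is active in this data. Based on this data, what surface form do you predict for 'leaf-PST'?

The stem for 'moon' ends in [ʃ] in [luʃe] but [s] in [lusu].
If /ʃ/ were underlying and a rule turned it into [s] before the DEF suffix, 'tree' would also alternate; but it has [ʃ] in both [rɛʃe] and [rɛʃu].
The underlying segment must be /s/; /s/ becomes palato-alveolar [ʃ] before a front vowel, yielding [ʃ] there.
From [nusu] the stem 'leaf' is /nus/; before a front vowel this yields [nuʃe].

[nuʃe]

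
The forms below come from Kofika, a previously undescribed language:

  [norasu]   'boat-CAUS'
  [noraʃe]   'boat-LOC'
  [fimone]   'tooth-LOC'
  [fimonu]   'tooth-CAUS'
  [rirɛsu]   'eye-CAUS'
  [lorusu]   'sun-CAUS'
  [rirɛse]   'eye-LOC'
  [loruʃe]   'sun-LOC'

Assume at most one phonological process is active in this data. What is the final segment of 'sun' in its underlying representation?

/ʃ/

'sun' shows [s] ~ [ʃ] at the end of the stem ([lorusu] vs [loruʃe]).
But 'eye' keeps [s] in both environments ([rirɛsu], [rirɛse]), so there is no rule changing /s/ to [ʃ] before the LOC suffix.
So /ʃ/ is underlying, and a rule of depalatalization — palato-alveolar /ʃ/ becomes [s] when no front vowel follows — gives [s].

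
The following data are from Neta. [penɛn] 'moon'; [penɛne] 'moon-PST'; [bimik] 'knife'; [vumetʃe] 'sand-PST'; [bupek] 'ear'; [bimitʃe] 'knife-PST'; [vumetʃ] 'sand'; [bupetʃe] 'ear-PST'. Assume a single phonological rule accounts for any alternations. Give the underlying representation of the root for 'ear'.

/bupek/

The stem for 'ear' ends in [tʃ] in [bupetʃe] but [k] in [bupek].
The stem 'sand' ([vumetʃe], [vumetʃ]) shows [tʃ] unchanged in both environments, so [tʃ] cannot be basic with [k] derived in isolation.
The underlying segment must be /k/; /k/ becomes palato-alveolar [tʃ] before a front vowel, yielding [tʃ] there.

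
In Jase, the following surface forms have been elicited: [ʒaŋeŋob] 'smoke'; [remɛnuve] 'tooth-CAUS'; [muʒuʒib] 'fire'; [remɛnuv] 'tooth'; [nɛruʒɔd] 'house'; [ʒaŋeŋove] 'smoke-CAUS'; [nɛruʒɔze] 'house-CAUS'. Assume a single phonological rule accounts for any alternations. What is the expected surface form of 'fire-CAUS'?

The stem for 'smoke' ends in [v] in [ʒaŋeŋove] but [b] in [ʒaŋeŋob].
If /v/ were underlying and a rule turned it into [b] in isolation, 'tooth' would also alternate; but it has [v] in both [remɛnuve] and [remɛnuv].
The underlying segment must be /b/; voiced stops become fricatives between vowels, yielding [v] there.
The one attested form of 'fire', [muʒuʒib], shows underlying /muʒuʒib/. Applying the same rule between vowels gives [muʒuʒive].

[muʒuʒive]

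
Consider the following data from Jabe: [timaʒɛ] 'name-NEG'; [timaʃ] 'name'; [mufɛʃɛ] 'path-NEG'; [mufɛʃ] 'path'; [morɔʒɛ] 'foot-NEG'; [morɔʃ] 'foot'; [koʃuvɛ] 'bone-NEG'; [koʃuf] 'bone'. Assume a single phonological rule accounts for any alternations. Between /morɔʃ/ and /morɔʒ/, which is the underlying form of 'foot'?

/morɔʒ/

The stem for 'foot' ends in [ʒ] in [morɔʒɛ] but [ʃ] in [morɔʃ].
The stem 'path' ([mufɛʃɛ], [mufɛʃ]) shows [ʃ] unchanged in both environments, so [ʃ] cannot be basic with [ʒ] derived before the NEG suffix.
So /ʒ/ is underlying, and a rule of word-final obstruent devoicing — voiced obstruents become voiceless word-finally — gives [ʃ].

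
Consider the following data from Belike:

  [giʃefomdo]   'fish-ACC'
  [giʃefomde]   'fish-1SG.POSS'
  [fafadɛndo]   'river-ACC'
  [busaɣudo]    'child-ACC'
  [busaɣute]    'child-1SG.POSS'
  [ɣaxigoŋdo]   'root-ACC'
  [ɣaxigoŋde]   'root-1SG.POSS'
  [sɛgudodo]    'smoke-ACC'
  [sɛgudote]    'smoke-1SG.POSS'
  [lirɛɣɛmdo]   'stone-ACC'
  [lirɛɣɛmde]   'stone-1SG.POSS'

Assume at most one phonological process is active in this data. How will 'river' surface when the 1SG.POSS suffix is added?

[fafadɛnde]

The 1SG.POSS suffix surfaces as [-de] and [-te], depending on the final segment of the stem.
By contrast the ACC suffix keeps its initial [d] throughout — that segment must be underlying.
The 1SG.POSS suffix is therefore /-te/ underlyingly, with post-nasal voicing: voiceless stops become voiced after a nasal.
After 'river', which ends in a nasal, the suffix surfaces as [-de], giving [fafadɛnde].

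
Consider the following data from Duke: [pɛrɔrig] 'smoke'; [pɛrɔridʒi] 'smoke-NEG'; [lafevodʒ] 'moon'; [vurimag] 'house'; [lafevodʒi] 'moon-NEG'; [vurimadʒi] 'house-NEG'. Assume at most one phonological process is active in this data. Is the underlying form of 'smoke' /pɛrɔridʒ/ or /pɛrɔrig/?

In [pɛrɔrig] and [pɛrɔridʒi] the final segment of 'smoke' alternates: [g] ~ [dʒ].
If /dʒ/ were underlying and a rule turned it into [g] in isolation, 'moon' would also alternate; but it has [dʒ] in both [lafevodʒ] and [lafevodʒi].
Therefore /g/ is basic and [dʒ] is derived by palatalization before a front vowel (/g/ becomes palato-alveolar [dʒ] before a front vowel).

/pɛrɔrig/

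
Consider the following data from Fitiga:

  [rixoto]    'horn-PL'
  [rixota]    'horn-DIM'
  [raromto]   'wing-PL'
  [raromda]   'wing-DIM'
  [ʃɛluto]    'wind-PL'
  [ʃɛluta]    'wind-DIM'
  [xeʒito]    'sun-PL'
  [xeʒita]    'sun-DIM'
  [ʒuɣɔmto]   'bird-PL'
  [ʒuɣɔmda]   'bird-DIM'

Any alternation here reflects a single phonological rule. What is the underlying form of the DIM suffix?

/-da/

The DIM morpheme has two allomorphs, [-da] and [-ta].
By contrast the PL suffix keeps its initial [t] throughout — that segment must be underlying.
So the underlying form is /-da/, and voiced stops become voiceless after a vowel.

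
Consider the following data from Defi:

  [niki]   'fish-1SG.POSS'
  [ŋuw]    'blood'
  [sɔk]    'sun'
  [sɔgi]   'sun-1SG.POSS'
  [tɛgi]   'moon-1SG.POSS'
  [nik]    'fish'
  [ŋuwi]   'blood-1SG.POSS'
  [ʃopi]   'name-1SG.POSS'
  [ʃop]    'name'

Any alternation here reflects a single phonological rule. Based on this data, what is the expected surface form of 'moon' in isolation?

[tɛk]

'sun' shows [k] ~ [g] at the end of the stem ([sɔk] vs [sɔgi]).
If /k/ were underlying and a rule turned it into [g] before the 1SG.POSS suffix, 'fish' would also alternate; but it has [k] in both [nik] and [niki].
The alternation reflects word-final obstruent devoicing: voiced obstruents become voiceless word-finally. /g/ is underlying.
From [tɛgi] the stem 'moon' is /tɛg/; word-finally this yields [tɛk].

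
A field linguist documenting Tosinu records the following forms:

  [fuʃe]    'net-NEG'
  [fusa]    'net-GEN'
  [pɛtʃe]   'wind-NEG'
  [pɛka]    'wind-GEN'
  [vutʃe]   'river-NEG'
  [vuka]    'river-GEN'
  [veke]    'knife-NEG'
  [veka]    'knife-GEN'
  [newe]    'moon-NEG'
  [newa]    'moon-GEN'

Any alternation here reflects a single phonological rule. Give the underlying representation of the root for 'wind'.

The stem for 'wind' ends in [tʃ] in [pɛtʃe] but [k] in [pɛka].
If /k/ were underlying and a rule turned it into [tʃ] before the NEG suffix, 'knife' would also alternate; but it has [k] in both [veke] and [veka].
Therefore /tʃ/ is basic and [k] is derived by depalatalization (palato-alveolar /tʃ/ and /ʃ/ become [k] and [s] when no front vowel follows).

/pɛtʃ/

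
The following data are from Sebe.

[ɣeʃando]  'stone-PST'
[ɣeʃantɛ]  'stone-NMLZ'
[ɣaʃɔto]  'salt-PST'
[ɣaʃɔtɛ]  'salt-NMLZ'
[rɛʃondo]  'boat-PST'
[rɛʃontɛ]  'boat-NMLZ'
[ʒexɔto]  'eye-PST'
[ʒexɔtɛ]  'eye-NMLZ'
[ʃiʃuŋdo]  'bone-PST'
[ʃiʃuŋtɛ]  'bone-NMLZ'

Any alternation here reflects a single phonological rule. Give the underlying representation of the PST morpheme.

/-do/

The PST suffix surfaces as [-do] and [-to], depending on the final segment of the stem.
By contrast the NMLZ suffix keeps its initial [t] throughout — that segment must be underlying.
The PST suffix is therefore /-do/ underlyingly, with post-vocalic devoicing: voiced stops become voiceless after a vowel.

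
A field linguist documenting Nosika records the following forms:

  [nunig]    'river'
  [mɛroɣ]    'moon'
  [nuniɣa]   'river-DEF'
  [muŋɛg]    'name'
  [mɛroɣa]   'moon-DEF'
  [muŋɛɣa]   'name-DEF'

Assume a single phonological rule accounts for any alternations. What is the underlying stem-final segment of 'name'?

In [muŋɛg] and [muŋɛɣa] the final segment of 'name' alternates: [g] ~ [ɣ].
The stem 'moon' ([mɛroɣ], [mɛroɣa]) shows [ɣ] unchanged in both environments, so [ɣ] cannot be basic with [g] derived in isolation.
Therefore /g/ is basic and [ɣ] is derived by intervocalic spirantization (voiced stops become fricatives between vowels).

/g/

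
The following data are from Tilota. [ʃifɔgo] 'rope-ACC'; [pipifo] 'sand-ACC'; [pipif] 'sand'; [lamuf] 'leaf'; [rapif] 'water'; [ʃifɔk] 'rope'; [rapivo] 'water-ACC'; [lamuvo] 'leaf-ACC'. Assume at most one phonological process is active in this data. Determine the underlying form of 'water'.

The stem for 'water' ends in [v] in [rapivo] but [f] in [rapif].
The stem 'sand' ([pipifo], [pipif]) shows [f] unchanged in both environments, so [f] cannot be basic with [v] derived before the ACC suffix.
The underlying segment must be /v/; voiced obstruents become voiceless word-finally, yielding [f] there.

/rapiv/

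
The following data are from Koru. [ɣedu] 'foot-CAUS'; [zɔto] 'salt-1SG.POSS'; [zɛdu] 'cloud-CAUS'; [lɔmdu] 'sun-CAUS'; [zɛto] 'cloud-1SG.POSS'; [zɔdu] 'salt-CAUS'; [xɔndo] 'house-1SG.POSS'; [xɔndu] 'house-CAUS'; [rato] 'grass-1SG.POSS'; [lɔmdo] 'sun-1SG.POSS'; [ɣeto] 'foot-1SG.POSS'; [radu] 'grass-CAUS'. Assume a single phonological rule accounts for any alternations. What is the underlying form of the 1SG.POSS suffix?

/-to/

The 1SG.POSS suffix surfaces as [-do] and [-to], depending on the final segment of the stem.
The CAUS suffix, which begins with [d], is invariant after every stem; so [d] is not altered by any rule here.
So the underlying form is /-to/, and voiceless stops become voiced after a nasal.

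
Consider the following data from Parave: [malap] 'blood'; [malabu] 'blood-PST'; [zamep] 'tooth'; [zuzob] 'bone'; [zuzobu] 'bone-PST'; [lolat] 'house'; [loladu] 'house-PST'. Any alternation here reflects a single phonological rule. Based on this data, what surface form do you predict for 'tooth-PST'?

In [malap] and [malabu] the final segment of 'blood' alternates: [p] ~ [b].
Compare 'bone', with invariant [b] in [zuzob] and [zuzobu]: an analysis with underlying /b/ and a rule producing [p] in isolation would wrongly predict alternation here too.
Therefore /p/ is basic and [b] is derived by intervocalic voicing (voiceless stops become voiced between vowels).
From [zamep] the stem 'tooth' is /zamep/; between vowels this yields [zamebu].

[zamebu]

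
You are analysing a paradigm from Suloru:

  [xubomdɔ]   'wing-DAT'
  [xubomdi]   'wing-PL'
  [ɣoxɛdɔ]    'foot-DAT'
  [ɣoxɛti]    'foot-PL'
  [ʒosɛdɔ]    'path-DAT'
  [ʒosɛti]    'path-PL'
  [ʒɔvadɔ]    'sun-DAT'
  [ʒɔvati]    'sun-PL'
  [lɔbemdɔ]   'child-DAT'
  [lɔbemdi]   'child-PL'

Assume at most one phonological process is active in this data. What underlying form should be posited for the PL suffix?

/-ti/

The PL morpheme has two allomorphs, [-di] and [-ti].
By contrast the DAT suffix keeps its initial [d] throughout — that segment must be underlying.
The PL suffix is therefore /-ti/ underlyingly, with post-nasal voicing: voiceless stops become voiced after a nasal.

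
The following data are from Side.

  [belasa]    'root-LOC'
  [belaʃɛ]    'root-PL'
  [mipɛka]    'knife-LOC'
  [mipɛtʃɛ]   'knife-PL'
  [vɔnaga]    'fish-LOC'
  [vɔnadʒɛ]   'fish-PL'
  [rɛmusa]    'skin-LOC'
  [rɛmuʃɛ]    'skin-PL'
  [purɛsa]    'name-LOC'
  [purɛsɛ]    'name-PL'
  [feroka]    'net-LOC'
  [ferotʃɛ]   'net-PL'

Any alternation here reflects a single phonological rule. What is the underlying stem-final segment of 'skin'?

/ʃ/

The stem for 'skin' ends in [s] in [rɛmusa] but [ʃ] in [rɛmuʃɛ].
But 'name' keeps [s] in both environments ([purɛsa], [purɛsɛ]), so there is no rule changing /s/ to [ʃ] before the PL suffix.
So /ʃ/ is underlying, and a rule of depalatalization — palato-alveolar /tʃ/, /dʒ/ and /ʃ/ become [k], [g] and [s] when no front vowel follows — gives [s].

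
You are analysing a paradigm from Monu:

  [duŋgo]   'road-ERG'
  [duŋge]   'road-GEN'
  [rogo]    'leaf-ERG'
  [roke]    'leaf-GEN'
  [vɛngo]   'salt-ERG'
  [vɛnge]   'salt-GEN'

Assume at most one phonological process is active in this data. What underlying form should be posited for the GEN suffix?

/-ke/

The GEN morpheme has two allomorphs, [-ge] and [-ke].
By contrast the ERG suffix keeps its initial [g] throughout — that segment must be underlying.
The GEN suffix is therefore /-ke/ underlyingly, with post-nasal voicing: voiceless stops become voiced after a nasal.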